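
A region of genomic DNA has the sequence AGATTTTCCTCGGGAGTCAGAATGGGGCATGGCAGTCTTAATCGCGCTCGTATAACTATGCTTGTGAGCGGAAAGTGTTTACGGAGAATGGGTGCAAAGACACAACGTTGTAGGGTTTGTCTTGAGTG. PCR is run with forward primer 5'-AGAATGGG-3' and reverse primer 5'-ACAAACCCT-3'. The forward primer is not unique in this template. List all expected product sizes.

The forward primer AGAATGGG matches the top strand at positions 19–26, 85–92.
The reverse primer's reverse complement is AGGGTTTGT, matching at positions 112–120.
Each forward site pairs with the reverse site to give a product ending at position 120: sizes 102, 36 bp.

102 bp, 36 bp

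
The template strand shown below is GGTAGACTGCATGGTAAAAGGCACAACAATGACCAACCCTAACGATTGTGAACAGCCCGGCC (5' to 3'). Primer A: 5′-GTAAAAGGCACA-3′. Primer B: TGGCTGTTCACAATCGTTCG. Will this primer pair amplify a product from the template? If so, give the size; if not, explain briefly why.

Primer B (TGGCTGTTCACAATCGTTCG) does not match the top strand, and its reverse complement CGAACGATTGTGAACAGCCA does not match either.
With no annealing site for primer B, no amplification occurs.

No product — primer B has no binding site in the template.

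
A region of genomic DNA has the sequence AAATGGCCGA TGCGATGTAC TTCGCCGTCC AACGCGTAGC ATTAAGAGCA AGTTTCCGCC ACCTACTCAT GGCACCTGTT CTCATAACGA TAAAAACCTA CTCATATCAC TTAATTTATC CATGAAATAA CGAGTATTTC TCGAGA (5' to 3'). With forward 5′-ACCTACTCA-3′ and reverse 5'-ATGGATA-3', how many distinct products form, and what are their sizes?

The forward primer ACCTACTCA matches the top strand at positions 61–69, 96–104.
The reverse primer's reverse complement is TATCCAT, matching at positions 117–123.
Each forward site pairs with the reverse site to give a product ending at position 123: sizes 63, 28 bp.

Two products: 63 bp, 28 bp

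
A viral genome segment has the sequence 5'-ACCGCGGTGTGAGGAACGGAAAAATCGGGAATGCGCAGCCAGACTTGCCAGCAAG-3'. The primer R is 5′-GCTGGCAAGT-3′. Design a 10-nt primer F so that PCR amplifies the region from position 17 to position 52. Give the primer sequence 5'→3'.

The reverse primer's reverse complement ACTTGCCAGC matches the template at positions 43–52; the product starts at position 17.
The forward primer is identical to the top strand over positions 17–26: CGGAAAAATC.

5'-CGGAAAAATC-3'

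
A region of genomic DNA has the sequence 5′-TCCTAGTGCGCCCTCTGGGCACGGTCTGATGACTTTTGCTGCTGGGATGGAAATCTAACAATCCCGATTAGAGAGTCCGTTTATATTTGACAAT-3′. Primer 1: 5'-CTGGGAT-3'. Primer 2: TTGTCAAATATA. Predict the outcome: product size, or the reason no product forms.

Primer 1 (CTGGGAT) matches the top strand at positions 42–48; it acts as a forward primer.
Primer 2's reverse complement is TATATTTGACAA, matching the top strand at positions 82–93; it acts as a reverse primer.
The 3' ends face each other across positions 42–93, giving a 52 bp product.

Yes — a 52 bp product.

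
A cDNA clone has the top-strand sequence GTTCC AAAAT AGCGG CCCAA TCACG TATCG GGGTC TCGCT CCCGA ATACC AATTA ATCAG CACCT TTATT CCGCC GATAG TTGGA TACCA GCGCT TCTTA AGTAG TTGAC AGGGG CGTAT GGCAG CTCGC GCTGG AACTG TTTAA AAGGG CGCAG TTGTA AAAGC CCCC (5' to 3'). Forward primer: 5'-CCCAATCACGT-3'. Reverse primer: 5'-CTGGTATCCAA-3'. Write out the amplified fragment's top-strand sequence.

5'-CCCAATCACGTATCGGGGTCTCGCTCCCGAATACCAATTAATCAGCACCTTTATTCCGCCGATAGTTGGATACCAG-3'

The forward primer matches the template at positions 16–26.
Reverse complement of the reverse primer: TTGGATACCAG. This occurs on the top strand at positions 81–91.
The product is the template from position 16 through 91 (76 bp).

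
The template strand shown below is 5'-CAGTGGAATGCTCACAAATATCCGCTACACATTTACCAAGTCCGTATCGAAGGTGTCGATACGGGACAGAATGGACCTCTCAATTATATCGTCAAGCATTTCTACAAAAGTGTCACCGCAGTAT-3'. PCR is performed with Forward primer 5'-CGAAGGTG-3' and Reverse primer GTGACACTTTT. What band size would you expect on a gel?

Scanning the template, CGAAGGTG occurs at positions 48–55; this primer anneals to the bottom strand there with its 3' end pointing downstream.
The reverse primer's reverse complement is AAAAGTGTCAC, which matches the template at positions 106–116.
Product length = (reverse-primer end) − (forward-primer start) + 1 = 116 − 48 + 1 = 69 bp.

69 bp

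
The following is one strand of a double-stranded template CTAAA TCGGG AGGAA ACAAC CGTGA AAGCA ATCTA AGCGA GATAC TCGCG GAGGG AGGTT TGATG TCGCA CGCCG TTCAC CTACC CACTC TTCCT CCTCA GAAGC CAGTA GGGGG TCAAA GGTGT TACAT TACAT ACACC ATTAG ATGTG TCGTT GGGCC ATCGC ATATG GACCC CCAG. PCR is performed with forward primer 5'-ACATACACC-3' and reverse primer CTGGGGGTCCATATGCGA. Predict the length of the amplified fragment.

48 bp

Forward primer ACATACACC is found on the top strand at positions 132–140.
Taking the reverse complement of CTGGGGGTCCATATGCGA gives TCGCATATGGACCCCCAG, found at positions 162–179 on the template; the primer anneals here to the top strand with its 3' end pointing upstream.
Amplicon spans positions 132–179: 48 bp.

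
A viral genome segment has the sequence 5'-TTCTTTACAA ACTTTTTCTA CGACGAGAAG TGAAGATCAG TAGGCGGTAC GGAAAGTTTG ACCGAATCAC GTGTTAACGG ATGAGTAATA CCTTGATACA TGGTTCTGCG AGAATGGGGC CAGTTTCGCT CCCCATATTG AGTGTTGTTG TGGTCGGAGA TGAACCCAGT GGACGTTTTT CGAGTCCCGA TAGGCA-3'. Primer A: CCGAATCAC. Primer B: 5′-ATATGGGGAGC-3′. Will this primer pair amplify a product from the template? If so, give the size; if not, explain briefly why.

Primer A (CCGAATCAC) matches the top strand at positions 62–70; it acts as a forward primer.
Primer B's reverse complement is GCTCCCCATAT, matching the top strand at positions 128–138; it acts as a reverse primer.
The 3' ends face each other across positions 62–138, giving a 77 bp product.

Yes — a 77 bp product.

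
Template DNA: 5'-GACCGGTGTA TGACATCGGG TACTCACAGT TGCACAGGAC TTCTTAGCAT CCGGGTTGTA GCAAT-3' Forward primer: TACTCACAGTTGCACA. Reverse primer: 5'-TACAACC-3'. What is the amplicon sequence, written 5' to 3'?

The forward primer matches the template at positions 21–36.
Reverse complement of the reverse primer: GGTTGTA. This occurs on the top strand at positions 54–60.
The product is the template from position 21 through 60 (40 bp).

5'-TACTCACAGTTGCACAGGACTTCTTAGCATCCGGGTTGTA-3'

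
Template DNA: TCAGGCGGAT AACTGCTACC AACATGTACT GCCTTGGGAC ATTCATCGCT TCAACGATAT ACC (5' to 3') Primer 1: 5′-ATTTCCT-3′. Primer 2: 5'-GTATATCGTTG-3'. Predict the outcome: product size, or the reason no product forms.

Primer 1 (ATTTCCT) does not match the top strand, and its reverse complement AGGAAAT does not match either.
With no annealing site for primer 1, no amplification occurs.

No product — primer 1 has no binding site in the template.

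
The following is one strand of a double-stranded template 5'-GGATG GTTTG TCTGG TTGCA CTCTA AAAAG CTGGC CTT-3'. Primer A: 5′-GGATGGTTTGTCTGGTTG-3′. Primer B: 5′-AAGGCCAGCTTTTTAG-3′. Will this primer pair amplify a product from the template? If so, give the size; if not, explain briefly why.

Yes — a 38 bp product.

Primer A (GGATGGTTTGTCTGGTTG) matches the top strand at positions 1–18; it acts as a forward primer.
Primer B's reverse complement is CTAAAAAGCTGGCCTT, matching the top strand at positions 23–38; it acts as a reverse primer.
The 3' ends face each other across positions 1–38, giving a 38 bp product.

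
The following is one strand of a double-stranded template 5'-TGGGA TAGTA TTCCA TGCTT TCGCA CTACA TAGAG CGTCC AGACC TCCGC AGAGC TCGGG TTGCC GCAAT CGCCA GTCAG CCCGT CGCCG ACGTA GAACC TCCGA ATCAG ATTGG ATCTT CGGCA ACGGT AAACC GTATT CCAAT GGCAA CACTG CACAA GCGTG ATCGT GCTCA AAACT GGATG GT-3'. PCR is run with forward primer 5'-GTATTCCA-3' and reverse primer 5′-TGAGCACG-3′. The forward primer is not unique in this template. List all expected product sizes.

The forward primer GTATTCCA matches the top strand at positions 8–15, 136–143.
The reverse primer's reverse complement is CGTGCTCA, matching at positions 168–175.
Each forward site pairs with the reverse site to give a product ending at position 175: sizes 168, 40 bp.

168 bp, 40 bp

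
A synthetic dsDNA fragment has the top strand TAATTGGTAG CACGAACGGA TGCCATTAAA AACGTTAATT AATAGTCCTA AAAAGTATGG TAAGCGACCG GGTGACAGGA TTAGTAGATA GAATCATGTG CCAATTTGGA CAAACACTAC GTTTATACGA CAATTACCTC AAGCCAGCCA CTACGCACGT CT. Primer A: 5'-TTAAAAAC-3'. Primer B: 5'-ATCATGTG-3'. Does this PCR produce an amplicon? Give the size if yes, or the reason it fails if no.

No product — both primers anneal to the same strand and extend in the same direction.

Primer A (TTAAAAAC) matches the top strand at positions 26–33 (3' end points downstream).
Primer B (ATCATGTG) also matches the top strand directly, at positions 93–100 — its reverse complement CACATGAT is not present.
Both primers anneal to the bottom strand with 3' ends pointing the same way, so neither can prime synthesis back toward the other.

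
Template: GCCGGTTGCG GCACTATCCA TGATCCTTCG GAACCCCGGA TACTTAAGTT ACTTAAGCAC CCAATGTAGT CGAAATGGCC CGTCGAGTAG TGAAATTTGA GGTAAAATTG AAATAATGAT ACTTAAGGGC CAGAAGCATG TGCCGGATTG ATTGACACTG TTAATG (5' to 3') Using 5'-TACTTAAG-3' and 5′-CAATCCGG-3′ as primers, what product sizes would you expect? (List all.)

110 bp, 101 bp, 31 bp

The forward primer TACTTAAG matches the top strand at positions 41–48, 50–57, 120–127.
The reverse primer's reverse complement is CCGGATTG, matching at positions 143–150.
Each forward site pairs with the reverse site to give a product ending at position 150: sizes 110, 101, 31 bp.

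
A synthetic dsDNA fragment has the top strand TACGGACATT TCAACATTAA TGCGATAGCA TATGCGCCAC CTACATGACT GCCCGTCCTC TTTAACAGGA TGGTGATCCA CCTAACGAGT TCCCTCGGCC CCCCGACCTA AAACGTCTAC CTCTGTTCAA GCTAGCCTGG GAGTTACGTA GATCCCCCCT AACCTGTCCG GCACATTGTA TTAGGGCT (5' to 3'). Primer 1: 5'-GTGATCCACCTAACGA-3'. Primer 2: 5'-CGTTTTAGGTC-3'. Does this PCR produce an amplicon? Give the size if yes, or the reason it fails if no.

Yes — a 43 bp product.

Primer 1 (GTGATCCACCTAACGA) matches the top strand at positions 73–88; it acts as a forward primer.
Primer 2's reverse complement is GACCTAAAACG, matching the top strand at positions 105–115; it acts as a reverse primer.
The 3' ends face each other across positions 73–115, giving a 43 bp product.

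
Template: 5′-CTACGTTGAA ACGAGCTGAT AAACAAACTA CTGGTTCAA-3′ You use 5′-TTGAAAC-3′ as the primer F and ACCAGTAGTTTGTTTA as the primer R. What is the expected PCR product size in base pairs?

Scanning the template, TTGAAAC occurs at positions 6–12; this primer anneals to the bottom strand there with its 3' end pointing downstream.
Reverse complement of the reverse primer: TAAACAAACTACTGGT. This occurs on the top strand at positions 20–35.
The product runs from position 6 to position 35, so its length is 35 − 6 + 1 = 30 bp.

30 bp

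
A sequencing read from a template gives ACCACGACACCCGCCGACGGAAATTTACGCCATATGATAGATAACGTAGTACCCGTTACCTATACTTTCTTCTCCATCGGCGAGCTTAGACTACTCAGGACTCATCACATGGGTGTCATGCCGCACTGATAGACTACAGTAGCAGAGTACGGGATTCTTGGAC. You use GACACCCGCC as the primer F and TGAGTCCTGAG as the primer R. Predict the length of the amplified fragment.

Forward primer GACACCCGCC is found on the top strand at positions 6–15.
Reverse complement of the reverse primer: CTCAGGACTCA. This occurs on the top strand at positions 94–104.
The product runs from position 6 to position 104, so its length is 104 − 6 + 1 = 99 bp.

99 bp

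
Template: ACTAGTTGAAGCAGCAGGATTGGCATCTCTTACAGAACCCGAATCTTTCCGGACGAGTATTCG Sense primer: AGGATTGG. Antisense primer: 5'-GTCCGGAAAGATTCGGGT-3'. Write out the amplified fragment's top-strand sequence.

Forward primer AGGATTGG is found on the top strand at positions 16–23.
Reverse complement of the reverse primer: ACCCGAATCTTTCCGGAC. This occurs on the top strand at positions 37–54.
The product is the template from position 16 through 54 (39 bp).

5'-AGGATTGGCATCTCTTACAGAACCCGAATCTTTCCGGAC-3'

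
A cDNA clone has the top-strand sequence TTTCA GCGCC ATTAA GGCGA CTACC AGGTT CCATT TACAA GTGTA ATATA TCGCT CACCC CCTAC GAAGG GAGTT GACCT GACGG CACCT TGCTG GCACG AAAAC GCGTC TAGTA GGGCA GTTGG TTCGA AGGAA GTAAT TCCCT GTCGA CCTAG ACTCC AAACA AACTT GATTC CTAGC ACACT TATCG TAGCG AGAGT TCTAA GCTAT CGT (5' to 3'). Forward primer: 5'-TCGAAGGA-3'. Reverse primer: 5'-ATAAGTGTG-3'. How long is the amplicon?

62 bp

The forward primer matches the template at positions 127–134.
Taking the reverse complement of ATAAGTGTG gives CACACTTAT, found at positions 180–188 on the template; the primer anneals here to the top strand with its 3' end pointing upstream.
Product length = (reverse-primer end) − (forward-primer start) + 1 = 188 − 127 + 1 = 62 bp.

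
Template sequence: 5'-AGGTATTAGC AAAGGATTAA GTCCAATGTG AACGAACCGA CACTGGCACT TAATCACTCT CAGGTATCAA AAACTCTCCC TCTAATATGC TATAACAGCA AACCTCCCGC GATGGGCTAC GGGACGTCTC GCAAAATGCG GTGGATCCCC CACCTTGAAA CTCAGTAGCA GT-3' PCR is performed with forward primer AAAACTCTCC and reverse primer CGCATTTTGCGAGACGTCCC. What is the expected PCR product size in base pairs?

Forward primer AAAACTCTCC is found on the top strand at positions 70–79.
Reverse complement of the reverse primer: GGGACGTCTCGCAAAATGCG. This occurs on the top strand at positions 121–140.
Amplicon spans positions 70–140: 71 bp.

71 bp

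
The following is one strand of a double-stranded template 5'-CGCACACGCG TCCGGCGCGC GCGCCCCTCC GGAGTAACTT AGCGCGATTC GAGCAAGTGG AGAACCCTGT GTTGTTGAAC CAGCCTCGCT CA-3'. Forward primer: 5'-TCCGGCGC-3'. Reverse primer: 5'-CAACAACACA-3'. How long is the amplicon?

67 bp

Forward primer TCCGGCGC is found on the top strand at positions 11–18.
The reverse primer's reverse complement is TGTGTTGTTG, which matches the template at positions 68–77.
Amplicon spans positions 11–77: 67 bp.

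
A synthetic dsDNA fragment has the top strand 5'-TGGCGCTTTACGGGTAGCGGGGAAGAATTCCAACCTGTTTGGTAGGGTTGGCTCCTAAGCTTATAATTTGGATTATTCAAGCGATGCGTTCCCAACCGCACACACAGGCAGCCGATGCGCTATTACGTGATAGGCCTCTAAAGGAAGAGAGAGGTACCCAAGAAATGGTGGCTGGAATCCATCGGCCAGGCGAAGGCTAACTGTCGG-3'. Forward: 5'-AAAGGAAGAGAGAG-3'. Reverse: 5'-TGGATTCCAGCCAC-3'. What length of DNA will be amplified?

42 bp

Forward primer AAAGGAAGAGAGAG is found on the top strand at positions 140–153.
Taking the reverse complement of TGGATTCCAGCCAC gives GTGGCTGGAATCCA, found at positions 168–181 on the template; the primer anneals here to the top strand with its 3' end pointing upstream.
The product runs from position 140 to position 181, so its length is 181 − 140 + 1 = 42 bp.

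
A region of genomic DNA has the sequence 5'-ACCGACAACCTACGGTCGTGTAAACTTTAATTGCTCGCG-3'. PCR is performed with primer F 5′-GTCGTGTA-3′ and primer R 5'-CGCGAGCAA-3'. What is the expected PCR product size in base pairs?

The forward primer matches the template at positions 15–22.
Taking the reverse complement of CGCGAGCAA gives TTGCTCGCG, found at positions 31–39 on the template; the primer anneals here to the top strand with its 3' end pointing upstream.
Amplicon spans positions 15–39: 25 bp.

25 bp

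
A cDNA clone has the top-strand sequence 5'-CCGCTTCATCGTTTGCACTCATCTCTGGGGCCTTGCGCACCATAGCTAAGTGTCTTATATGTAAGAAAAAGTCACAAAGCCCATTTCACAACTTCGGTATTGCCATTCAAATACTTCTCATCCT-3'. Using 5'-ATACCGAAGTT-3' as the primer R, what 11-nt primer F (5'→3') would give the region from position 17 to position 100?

The reverse primer's reverse complement AACTTCGGTAT matches the template at positions 90–100; the product starts at position 17.
The forward primer is identical to the top strand over positions 17–27: ACTCATCTCTG.

5'-ACTCATCTCTG-3'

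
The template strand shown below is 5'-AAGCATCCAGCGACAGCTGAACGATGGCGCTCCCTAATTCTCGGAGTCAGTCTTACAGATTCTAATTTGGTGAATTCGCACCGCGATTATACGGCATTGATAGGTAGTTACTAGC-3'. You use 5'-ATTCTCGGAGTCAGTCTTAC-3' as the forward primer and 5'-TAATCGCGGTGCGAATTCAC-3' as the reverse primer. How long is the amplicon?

53 bp

The forward primer matches the template at positions 37–56.
Taking the reverse complement of TAATCGCGGTGCGAATTCAC gives GTGAATTCGCACCGCGATTA, found at positions 70–89 on the template; the primer anneals here to the top strand with its 3' end pointing upstream.
The product runs from position 37 to position 89, so its length is 89 − 37 + 1 = 53 bp.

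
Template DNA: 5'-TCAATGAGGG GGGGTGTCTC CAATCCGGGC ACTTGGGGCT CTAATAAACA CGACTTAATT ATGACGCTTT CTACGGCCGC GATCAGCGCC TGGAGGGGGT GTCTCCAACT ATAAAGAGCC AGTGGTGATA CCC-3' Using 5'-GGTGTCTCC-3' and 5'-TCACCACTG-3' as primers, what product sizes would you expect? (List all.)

116 bp, 31 bp

The forward primer GGTGTCTCC matches the top strand at positions 13–21, 98–106.
The reverse primer's reverse complement is CAGTGGTGA, matching at positions 120–128.
Each forward site pairs with the reverse site to give a product ending at position 128: sizes 116, 31 bp.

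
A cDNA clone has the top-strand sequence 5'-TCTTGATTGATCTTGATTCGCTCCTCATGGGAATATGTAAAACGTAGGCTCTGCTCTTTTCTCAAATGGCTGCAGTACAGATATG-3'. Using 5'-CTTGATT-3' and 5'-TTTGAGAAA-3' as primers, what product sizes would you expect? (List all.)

The forward primer CTTGATT matches the top strand at positions 2–8, 12–18.
The reverse primer's reverse complement is TTTCTCAAA, matching at positions 58–66.
Each forward site pairs with the reverse site to give a product ending at position 66: sizes 65, 55 bp.

65 bp, 55 bp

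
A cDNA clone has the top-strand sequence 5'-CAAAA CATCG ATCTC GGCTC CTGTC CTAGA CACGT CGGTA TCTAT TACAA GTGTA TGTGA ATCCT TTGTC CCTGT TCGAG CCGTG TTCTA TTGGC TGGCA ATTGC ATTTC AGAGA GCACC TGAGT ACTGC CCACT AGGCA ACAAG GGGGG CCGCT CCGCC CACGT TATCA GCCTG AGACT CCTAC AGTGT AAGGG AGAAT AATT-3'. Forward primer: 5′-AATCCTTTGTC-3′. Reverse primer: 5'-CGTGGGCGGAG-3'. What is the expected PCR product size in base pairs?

105 bp

Scanning the template, AATCCTTTGTC occurs at positions 60–70; this primer anneals to the bottom strand there with its 3' end pointing downstream.
Reverse complement of the reverse primer: CTCCGCCCACG. This occurs on the top strand at positions 154–164.
The product runs from position 60 to position 164, so its length is 164 − 60 + 1 = 105 bp.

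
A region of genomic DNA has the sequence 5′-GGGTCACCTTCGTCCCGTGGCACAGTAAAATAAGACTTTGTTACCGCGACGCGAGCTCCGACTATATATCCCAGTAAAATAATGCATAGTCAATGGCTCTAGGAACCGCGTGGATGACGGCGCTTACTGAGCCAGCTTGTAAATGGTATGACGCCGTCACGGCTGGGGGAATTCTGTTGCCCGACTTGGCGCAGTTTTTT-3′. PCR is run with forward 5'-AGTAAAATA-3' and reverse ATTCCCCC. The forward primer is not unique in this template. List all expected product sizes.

The forward primer AGTAAAATA matches the top strand at positions 24–32, 73–81.
The reverse primer's reverse complement is GGGGGAAT, matching at positions 165–172.
Each forward site pairs with the reverse site to give a product ending at position 172: sizes 149, 100 bp.

149 bp, 100 bp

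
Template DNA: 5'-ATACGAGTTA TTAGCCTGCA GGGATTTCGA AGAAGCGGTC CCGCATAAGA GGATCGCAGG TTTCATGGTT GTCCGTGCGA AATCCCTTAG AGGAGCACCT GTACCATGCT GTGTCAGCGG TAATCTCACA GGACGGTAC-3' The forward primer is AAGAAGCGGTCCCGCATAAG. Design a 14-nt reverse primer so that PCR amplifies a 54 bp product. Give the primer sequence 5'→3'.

5'-ATTTCGCACGGACA-3'

The forward primer binds at positions 30–49, so a 54 bp product ends at position 30 + 54 − 1 = 83.
The reverse primer anneals to the top strand over positions 70–83, i.e. to TGTCCGTGCGAAAT.
Its sequence written 5'→3' is the reverse complement: ATTTCGCACGGACA.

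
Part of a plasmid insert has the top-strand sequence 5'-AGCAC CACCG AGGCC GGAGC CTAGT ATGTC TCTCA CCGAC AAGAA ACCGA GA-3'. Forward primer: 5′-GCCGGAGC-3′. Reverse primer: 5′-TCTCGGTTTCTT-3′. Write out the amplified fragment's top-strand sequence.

Scanning the template, GCCGGAGC occurs at positions 13–20; this primer anneals to the bottom strand there with its 3' end pointing downstream.
The reverse primer's reverse complement is AAGAAACCGAGA, which matches the template at positions 41–52.
The product is the template from position 13 through 52 (40 bp).

5'-GCCGGAGCCTAGTATGTCTCTCACCGACAAGAAACCGAGA-3'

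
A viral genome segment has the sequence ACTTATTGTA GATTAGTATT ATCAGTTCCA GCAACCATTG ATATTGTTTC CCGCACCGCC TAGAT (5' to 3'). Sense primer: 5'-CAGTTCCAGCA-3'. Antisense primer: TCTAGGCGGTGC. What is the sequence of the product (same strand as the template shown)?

Forward primer CAGTTCCAGCA is found on the top strand at positions 23–33.
Taking the reverse complement of TCTAGGCGGTGC gives GCACCGCCTAGA, found at positions 53–64 on the template; the primer anneals here to the top strand with its 3' end pointing upstream.
The product is the template from position 23 through 64 (42 bp).

5'-CAGTTCCAGCAACCATTGATATTGTTTCCCGCACCGCCTAGA-3'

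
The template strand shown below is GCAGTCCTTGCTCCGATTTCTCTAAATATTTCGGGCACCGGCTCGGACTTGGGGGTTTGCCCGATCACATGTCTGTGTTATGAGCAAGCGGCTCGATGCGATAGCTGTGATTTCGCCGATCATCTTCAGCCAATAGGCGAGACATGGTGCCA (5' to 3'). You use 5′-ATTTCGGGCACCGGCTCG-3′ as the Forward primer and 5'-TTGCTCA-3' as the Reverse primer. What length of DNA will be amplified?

The forward primer matches the template at positions 28–45.
The reverse primer's reverse complement is TGAGCAA, which matches the template at positions 81–87.
The product runs from position 28 to position 87, so its length is 87 − 28 + 1 = 60 bp.

60 bp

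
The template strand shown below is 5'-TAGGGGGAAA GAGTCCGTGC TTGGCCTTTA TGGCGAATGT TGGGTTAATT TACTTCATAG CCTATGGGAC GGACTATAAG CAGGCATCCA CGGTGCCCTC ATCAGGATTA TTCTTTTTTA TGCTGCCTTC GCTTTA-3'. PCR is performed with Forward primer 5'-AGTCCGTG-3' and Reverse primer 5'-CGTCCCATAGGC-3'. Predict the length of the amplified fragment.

60 bp

Forward primer AGTCCGTG is found on the top strand at positions 12–19.
Reverse complement of the reverse primer: GCCTATGGGACG. This occurs on the top strand at positions 60–71.
The product runs from position 12 to position 71, so its length is 71 − 12 + 1 = 60 bp.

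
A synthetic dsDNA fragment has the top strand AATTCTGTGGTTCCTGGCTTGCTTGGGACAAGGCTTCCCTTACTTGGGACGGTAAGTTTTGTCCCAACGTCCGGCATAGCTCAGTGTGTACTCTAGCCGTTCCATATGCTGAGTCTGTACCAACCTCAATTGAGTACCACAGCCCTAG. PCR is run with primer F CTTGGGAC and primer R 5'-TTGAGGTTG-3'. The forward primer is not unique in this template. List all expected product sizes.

108 bp, 87 bp

The forward primer CTTGGGAC matches the top strand at positions 22–29, 43–50.
The reverse primer's reverse complement is CAACCTCAA, matching at positions 121–129.
Each forward site pairs with the reverse site to give a product ending at position 129: sizes 108, 87 bp.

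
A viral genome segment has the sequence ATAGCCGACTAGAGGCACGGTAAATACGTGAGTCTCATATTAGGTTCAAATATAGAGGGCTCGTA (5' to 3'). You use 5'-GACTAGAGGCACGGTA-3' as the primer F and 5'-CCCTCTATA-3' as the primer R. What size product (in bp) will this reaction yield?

Scanning the template, GACTAGAGGCACGGTA occurs at positions 7–22; this primer anneals to the bottom strand there with its 3' end pointing downstream.
The reverse primer's reverse complement is TATAGAGGG, which matches the template at positions 51–59.
Amplicon spans positions 7–59: 53 bp.

53 bp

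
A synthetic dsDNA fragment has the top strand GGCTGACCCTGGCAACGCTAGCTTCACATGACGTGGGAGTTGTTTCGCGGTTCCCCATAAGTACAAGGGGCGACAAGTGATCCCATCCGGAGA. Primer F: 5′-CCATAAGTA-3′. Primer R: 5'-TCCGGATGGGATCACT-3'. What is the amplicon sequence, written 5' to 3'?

5'-CCATAAGTACAAGGGGCGACAAGTGATCCCATCCGGA-3'

Scanning the template, CCATAAGTA occurs at positions 55–63; this primer anneals to the bottom strand there with its 3' end pointing downstream.
Reverse complement of the reverse primer: AGTGATCCCATCCGGA. This occurs on the top strand at positions 76–91.
The product is the template from position 55 through 91 (37 bp).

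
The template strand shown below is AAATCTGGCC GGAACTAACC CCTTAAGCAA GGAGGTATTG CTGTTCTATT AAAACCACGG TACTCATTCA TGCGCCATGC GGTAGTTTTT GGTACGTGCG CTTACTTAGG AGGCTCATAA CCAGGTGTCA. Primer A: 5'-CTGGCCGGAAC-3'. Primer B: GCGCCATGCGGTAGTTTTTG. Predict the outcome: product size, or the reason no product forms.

Primer A (CTGGCCGGAAC) matches the top strand at positions 5–15 (3' end points downstream).
Primer B (GCGCCATGCGGTAGTTTTTG) also matches the top strand directly, at positions 72–91 — its reverse complement CAAAAACTACCGCATGGCGC is not present.
Both primers anneal to the bottom strand with 3' ends pointing the same way, so neither can prime synthesis back toward the other.

No product — both primers anneal to the same strand and extend in the same direction.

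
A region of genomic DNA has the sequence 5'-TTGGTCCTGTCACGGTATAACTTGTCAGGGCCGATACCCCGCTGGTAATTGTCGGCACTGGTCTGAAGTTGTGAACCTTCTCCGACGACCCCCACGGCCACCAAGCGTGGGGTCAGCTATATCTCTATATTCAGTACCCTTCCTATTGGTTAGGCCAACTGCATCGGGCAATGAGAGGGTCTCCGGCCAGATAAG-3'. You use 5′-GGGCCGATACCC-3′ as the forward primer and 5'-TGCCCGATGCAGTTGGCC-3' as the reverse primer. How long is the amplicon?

Scanning the template, GGGCCGATACCC occurs at positions 28–39; this primer anneals to the bottom strand there with its 3' end pointing downstream.
Reverse complement of the reverse primer: GGCCAACTGCATCGGGCA. This occurs on the top strand at positions 153–170.
The product runs from position 28 to position 170, so its length is 170 − 28 + 1 = 143 bp.

143 bp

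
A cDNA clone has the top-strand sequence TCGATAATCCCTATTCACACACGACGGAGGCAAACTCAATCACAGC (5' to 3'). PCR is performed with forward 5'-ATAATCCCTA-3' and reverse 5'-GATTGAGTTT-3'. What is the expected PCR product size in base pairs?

38 bp

Forward primer ATAATCCCTA is found on the top strand at positions 4–13.
The reverse primer's reverse complement is AAACTCAATC, which matches the template at positions 32–41.
Amplicon spans positions 4–41: 38 bp.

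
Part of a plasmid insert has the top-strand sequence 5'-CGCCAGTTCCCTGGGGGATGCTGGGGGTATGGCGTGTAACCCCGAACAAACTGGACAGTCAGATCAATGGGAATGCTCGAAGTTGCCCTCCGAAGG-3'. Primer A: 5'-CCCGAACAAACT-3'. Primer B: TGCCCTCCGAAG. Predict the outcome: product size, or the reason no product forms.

No product — both primers anneal to the same strand and extend in the same direction.

Primer A (CCCGAACAAACT) matches the top strand at positions 41–52 (3' end points downstream).
Primer B (TGCCCTCCGAAG) also matches the top strand directly, at positions 84–95 — its reverse complement CTTCGGAGGGCA is not present.
Both primers anneal to the bottom strand with 3' ends pointing the same way, so neither can prime synthesis back toward the other.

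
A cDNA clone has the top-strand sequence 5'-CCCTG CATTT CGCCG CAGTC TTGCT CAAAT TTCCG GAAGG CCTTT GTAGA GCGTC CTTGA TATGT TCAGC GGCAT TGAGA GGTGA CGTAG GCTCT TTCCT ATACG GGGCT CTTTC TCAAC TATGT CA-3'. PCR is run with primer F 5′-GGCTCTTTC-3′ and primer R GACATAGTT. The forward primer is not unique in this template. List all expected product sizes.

The forward primer GGCTCTTTC matches the top strand at positions 90–98, 107–115.
The reverse primer's reverse complement is AACTATGTC, matching at positions 118–126.
Each forward site pairs with the reverse site to give a product ending at position 126: sizes 37, 20 bp.

37 bp, 20 bp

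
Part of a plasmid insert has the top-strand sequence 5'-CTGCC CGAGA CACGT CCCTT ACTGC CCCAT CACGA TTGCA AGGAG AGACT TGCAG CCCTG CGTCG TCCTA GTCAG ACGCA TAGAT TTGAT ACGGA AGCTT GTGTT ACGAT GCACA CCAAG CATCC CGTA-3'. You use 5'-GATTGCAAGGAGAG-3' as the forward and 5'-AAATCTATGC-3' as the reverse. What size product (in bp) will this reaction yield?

Scanning the template, GATTGCAAGGAGAG occurs at positions 34–47; this primer anneals to the bottom strand there with its 3' end pointing downstream.
The reverse primer's reverse complement is GCATAGATTT, which matches the template at positions 78–87.
The product runs from position 34 to position 87, so its length is 87 − 34 + 1 = 54 bp.

54 bp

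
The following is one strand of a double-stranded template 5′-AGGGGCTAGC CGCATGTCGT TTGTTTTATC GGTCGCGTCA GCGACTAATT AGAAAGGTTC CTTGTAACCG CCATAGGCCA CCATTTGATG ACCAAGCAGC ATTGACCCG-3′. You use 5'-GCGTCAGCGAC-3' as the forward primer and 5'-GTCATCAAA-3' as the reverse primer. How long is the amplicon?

58 bp

Scanning the template, GCGTCAGCGAC occurs at positions 35–45; this primer anneals to the bottom strand there with its 3' end pointing downstream.
Reverse complement of the reverse primer: TTTGATGAC. This occurs on the top strand at positions 84–92.
Product length = (reverse-primer end) − (forward-primer start) + 1 = 92 − 35 + 1 = 58 bp.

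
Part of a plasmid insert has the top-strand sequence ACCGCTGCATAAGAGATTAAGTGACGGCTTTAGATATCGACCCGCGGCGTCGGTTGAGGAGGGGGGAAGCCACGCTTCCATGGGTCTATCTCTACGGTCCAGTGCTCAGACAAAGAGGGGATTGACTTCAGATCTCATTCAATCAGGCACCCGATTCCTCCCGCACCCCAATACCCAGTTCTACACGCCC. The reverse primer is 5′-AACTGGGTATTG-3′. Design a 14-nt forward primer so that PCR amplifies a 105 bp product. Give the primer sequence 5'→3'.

5'-TTCCATGGGTCTAT-3'

The reverse primer's reverse complement CAATACCCAGTT matches the template at positions 169–180, so the product ends at position 180.
A 105 bp product then starts at position 180 − 105 + 1 = 76.
The forward primer is identical to the top strand there: TTCCATGGGTCTAT.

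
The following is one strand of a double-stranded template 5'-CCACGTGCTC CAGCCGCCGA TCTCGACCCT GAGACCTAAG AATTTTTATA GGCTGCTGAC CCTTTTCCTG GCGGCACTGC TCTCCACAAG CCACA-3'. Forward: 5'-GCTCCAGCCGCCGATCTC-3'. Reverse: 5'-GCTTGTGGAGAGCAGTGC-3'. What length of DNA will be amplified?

85 bp

Forward primer GCTCCAGCCGCCGATCTC is found on the top strand at positions 7–24.
Taking the reverse complement of GCTTGTGGAGAGCAGTGC gives GCACTGCTCTCCACAAGC, found at positions 74–91 on the template; the primer anneals here to the top strand with its 3' end pointing upstream.
Product length = (reverse-primer end) − (forward-primer start) + 1 = 91 − 7 + 1 = 85 bp.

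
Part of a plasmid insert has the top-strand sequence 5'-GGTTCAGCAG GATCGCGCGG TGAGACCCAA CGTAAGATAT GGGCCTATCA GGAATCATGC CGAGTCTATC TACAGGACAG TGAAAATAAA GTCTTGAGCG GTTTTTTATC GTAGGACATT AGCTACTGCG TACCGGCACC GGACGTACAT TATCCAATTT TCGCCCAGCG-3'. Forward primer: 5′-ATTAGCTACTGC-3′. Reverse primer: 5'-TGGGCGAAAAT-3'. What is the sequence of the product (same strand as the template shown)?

5'-ATTAGCTACTGCGTACCGGCACCGGACGTACATTATCCAATTTTCGCCCA-3'

Forward primer ATTAGCTACTGC is found on the top strand at positions 118–129.
Taking the reverse complement of TGGGCGAAAAT gives ATTTTCGCCCA, found at positions 157–167 on the template; the primer anneals here to the top strand with its 3' end pointing upstream.
The product is the template from position 118 through 167 (50 bp).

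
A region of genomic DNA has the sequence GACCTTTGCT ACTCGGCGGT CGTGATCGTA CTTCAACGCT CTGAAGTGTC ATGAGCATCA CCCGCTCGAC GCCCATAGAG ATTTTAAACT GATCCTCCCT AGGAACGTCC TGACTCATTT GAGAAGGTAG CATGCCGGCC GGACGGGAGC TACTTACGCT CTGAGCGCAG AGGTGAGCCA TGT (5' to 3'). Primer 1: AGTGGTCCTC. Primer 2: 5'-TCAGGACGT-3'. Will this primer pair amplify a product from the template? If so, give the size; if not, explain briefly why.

No product — primer 1 has no binding site in the template.

Primer 1 (AGTGGTCCTC) does not match the top strand, and its reverse complement GAGGACCACT does not match either.
With no annealing site for primer 1, no amplification occurs.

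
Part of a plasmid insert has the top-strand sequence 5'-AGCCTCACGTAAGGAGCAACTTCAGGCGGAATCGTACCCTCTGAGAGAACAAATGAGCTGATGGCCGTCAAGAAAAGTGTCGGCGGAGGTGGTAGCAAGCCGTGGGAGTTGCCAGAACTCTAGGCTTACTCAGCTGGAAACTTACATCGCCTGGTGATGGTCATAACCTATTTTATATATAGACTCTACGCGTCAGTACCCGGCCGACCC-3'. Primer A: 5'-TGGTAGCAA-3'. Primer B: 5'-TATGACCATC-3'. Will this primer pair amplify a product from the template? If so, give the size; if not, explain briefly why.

Primer A (TGGTAGCAA) matches the top strand at positions 90–98; it acts as a forward primer.
Primer B's reverse complement is GATGGTCATA, matching the top strand at positions 156–165; it acts as a reverse primer.
The 3' ends face each other across positions 90–165, giving a 76 bp product.

Yes — a 76 bp product.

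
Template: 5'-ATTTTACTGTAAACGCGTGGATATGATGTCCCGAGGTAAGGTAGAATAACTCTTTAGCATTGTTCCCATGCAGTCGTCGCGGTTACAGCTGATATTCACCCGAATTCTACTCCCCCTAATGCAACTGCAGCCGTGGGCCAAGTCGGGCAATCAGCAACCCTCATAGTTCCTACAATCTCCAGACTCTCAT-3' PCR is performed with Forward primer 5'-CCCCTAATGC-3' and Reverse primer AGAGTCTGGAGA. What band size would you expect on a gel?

75 bp

The forward primer matches the template at positions 113–122.
The reverse primer's reverse complement is TCTCCAGACTCT, which matches the template at positions 176–187.
The product runs from position 113 to position 187, so its length is 187 − 113 + 1 = 75 bp.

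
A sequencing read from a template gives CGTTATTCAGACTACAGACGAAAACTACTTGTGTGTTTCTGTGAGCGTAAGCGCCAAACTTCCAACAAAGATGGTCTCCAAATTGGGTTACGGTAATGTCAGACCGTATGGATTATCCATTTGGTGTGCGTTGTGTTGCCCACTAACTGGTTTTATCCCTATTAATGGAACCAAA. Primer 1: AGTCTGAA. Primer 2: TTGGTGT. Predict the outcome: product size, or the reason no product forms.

Primer 1 (AGTCTGAA) has reverse complement TTCAGACT, which matches the top strand at positions 6–13; primer 1 anneals to the top strand there with its 3' end pointing upstream toward position 6.
Primer 2 (TTGGTGT) matches the top strand directly at positions 121–127; it anneals to the bottom strand with its 3' end pointing downstream toward position 127.
The 3' ends diverge (primer 1 extends toward position 1, primer 2 toward position 175), so the primers never converge on a shared product.

No product — the primers' 3' ends point away from each other.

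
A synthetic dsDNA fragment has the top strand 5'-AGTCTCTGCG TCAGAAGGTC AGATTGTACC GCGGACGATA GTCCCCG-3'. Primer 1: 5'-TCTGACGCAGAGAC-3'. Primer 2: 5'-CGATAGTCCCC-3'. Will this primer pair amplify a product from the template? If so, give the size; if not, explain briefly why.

Primer 1 (TCTGACGCAGAGAC) has reverse complement GTCTCTGCGTCAGA, which matches the top strand at positions 2–15; primer 1 anneals to the top strand there with its 3' end pointing upstream toward position 2.
Primer 2 (CGATAGTCCCC) matches the top strand directly at positions 36–46; it anneals to the bottom strand with its 3' end pointing downstream toward position 46.
The 3' ends diverge (primer 1 extends toward position 1, primer 2 toward position 47), so the primers never converge on a shared product.

No product — the primers' 3' ends point away from each other.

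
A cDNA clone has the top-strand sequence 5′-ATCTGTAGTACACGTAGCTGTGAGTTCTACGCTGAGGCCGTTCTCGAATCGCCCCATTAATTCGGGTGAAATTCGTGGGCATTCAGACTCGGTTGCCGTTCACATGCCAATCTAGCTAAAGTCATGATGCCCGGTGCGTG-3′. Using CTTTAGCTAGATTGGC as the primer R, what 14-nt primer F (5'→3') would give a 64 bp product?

The reverse primer's reverse complement GCCAATCTAGCTAAAG matches the template at positions 106–121, so the product ends at position 121.
A 64 bp product then starts at position 121 − 64 + 1 = 58.
The forward primer is identical to the top strand there: TAATTCGGGTGAAA.

5'-TAATTCGGGTGAAA-3'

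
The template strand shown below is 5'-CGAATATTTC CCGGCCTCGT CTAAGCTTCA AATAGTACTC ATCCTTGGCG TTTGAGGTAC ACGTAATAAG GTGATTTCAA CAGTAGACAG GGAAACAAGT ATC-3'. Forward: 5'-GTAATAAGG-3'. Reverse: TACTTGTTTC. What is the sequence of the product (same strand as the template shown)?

5'-GTAATAAGGTGATTTCAACAGTAGACAGGGAAACAAGTA-3'

Scanning the template, GTAATAAGG occurs at positions 63–71; this primer anneals to the bottom strand there with its 3' end pointing downstream.
Reverse complement of the reverse primer: GAAACAAGTA. This occurs on the top strand at positions 92–101.
The product is the template from position 63 through 101 (39 bp).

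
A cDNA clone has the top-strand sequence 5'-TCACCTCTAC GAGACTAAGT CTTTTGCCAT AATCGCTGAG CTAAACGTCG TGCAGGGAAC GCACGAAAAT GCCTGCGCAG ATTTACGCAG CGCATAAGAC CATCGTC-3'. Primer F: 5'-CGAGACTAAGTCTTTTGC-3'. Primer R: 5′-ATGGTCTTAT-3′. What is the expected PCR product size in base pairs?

The forward primer matches the template at positions 10–27.
Reverse complement of the reverse primer: ATAAGACCAT. This occurs on the top strand at positions 94–103.
Product length = (reverse-primer end) − (forward-primer start) + 1 = 103 − 10 + 1 = 94 bp.

94 bp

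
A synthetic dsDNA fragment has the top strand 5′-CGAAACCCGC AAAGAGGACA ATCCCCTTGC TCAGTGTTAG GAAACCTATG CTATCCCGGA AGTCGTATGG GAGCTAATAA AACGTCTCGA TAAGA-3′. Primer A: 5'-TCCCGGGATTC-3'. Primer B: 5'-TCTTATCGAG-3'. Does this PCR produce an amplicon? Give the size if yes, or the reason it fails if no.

Primer A (TCCCGGGATTC) does not match the top strand, and its reverse complement GAATCCCGGGA does not match either.
With no annealing site for primer A, no amplification occurs.

No product — primer A has no binding site in the template.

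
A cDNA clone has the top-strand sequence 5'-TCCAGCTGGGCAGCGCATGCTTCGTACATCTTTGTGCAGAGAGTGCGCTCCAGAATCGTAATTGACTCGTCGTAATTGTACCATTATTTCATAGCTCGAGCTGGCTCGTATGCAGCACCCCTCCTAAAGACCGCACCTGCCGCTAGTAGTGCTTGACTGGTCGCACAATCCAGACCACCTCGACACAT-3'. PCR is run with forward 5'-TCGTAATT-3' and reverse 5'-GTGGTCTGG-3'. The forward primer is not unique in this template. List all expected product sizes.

The forward primer TCGTAATT matches the top strand at positions 56–63, 70–77.
The reverse primer's reverse complement is CCAGACCAC, matching at positions 170–178.
Each forward site pairs with the reverse site to give a product ending at position 178: sizes 123, 109 bp.

123 bp, 109 bp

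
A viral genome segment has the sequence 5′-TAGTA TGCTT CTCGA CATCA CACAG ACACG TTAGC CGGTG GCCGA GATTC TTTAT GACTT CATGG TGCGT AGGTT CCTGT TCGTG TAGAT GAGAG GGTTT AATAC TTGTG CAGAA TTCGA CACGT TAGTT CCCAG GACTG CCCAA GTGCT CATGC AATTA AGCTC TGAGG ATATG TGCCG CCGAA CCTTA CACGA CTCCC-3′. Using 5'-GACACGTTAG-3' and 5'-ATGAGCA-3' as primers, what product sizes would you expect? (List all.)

129 bp, 35 bp

The forward primer GACACGTTAG matches the top strand at positions 25–34, 119–128.
The reverse primer's reverse complement is TGCTCAT, matching at positions 147–153.
Each forward site pairs with the reverse site to give a product ending at position 153: sizes 129, 35 bp.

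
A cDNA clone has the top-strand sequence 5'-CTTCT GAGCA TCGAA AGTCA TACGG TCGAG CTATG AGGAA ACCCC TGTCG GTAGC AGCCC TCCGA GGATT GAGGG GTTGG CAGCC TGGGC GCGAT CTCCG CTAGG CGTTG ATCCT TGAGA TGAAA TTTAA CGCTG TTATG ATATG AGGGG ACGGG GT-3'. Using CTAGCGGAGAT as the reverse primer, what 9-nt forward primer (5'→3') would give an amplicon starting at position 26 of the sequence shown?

The reverse primer's reverse complement ATCTCCGCTAG matches the template at positions 94–104; the product starts at position 26.
The forward primer is identical to the top strand over positions 26–34: TCGAGCTAT.

5'-TCGAGCTAT-3'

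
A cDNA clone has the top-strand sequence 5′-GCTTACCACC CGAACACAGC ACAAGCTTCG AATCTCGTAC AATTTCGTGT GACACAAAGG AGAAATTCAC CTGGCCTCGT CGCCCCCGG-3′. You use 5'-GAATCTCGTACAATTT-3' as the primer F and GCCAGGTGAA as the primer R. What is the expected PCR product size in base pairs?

46 bp

The forward primer matches the template at positions 30–45.
The reverse primer's reverse complement is TTCACCTGGC, which matches the template at positions 66–75.
Amplicon spans positions 30–75: 46 bp.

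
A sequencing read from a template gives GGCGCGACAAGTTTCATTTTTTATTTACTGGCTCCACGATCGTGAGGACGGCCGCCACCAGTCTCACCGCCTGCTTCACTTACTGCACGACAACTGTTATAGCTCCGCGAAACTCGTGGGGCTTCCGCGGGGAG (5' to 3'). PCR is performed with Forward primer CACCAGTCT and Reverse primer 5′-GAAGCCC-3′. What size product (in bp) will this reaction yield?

70 bp

Forward primer CACCAGTCT is found on the top strand at positions 56–64.
Reverse complement of the reverse primer: GGGCTTC. This occurs on the top strand at positions 119–125.
Product length = (reverse-primer end) − (forward-primer start) + 1 = 125 − 56 + 1 = 70 bp.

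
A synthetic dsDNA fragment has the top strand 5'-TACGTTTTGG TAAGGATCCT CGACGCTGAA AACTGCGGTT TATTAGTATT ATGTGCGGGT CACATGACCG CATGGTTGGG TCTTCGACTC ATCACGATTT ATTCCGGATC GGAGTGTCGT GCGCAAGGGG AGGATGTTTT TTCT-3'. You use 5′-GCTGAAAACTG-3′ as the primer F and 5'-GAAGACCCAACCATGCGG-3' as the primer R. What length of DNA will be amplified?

The forward primer matches the template at positions 25–35.
The reverse primer's reverse complement is CCGCATGGTTGGGTCTTC, which matches the template at positions 68–85.
The product runs from position 25 to position 85, so its length is 85 − 25 + 1 = 61 bp.

61 bp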